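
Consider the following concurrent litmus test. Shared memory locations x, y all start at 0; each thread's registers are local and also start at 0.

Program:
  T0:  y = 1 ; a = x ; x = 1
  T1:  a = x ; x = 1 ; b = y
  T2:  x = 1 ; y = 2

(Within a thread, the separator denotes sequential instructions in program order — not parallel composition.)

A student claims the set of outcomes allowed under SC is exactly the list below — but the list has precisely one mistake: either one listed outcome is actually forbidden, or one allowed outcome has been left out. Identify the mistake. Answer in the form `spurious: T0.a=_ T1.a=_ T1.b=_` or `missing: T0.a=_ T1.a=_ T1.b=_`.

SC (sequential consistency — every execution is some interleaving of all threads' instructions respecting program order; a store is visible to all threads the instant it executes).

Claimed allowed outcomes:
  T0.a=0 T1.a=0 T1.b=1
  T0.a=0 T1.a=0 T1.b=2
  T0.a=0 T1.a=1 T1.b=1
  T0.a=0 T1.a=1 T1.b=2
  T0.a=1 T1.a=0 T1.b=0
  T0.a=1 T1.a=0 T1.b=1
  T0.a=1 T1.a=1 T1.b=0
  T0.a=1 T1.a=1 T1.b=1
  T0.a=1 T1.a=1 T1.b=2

missing: T0.a=1 T1.a=0 T1.b=2

outcome vector order: (T0.a,T1.a,T1.b)
SC: 10 outcomes — {0/0/1 0/0/2 0/1/1 0/1/2 1/0/0 1/0/1 1/0/2 1/1/0 1/1/1 1/1/2}
SC∖claimed = {1/0/2}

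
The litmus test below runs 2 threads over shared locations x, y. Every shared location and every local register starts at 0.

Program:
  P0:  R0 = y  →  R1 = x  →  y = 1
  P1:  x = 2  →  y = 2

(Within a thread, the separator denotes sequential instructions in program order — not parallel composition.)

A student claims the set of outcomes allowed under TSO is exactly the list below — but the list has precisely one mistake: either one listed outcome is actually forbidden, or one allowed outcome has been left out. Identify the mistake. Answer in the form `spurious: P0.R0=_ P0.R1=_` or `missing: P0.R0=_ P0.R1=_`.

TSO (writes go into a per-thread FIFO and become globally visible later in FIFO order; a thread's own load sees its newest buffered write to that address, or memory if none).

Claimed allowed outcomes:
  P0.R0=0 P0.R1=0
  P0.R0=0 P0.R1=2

missing: P0.R0=2 P0.R1=2

outcome vector order: (P0.R0,P0.R1)
TSO: 3 outcomes — {<0 0>; <0 2>; <2 2>}
TSO∖claimed = {<2 2>}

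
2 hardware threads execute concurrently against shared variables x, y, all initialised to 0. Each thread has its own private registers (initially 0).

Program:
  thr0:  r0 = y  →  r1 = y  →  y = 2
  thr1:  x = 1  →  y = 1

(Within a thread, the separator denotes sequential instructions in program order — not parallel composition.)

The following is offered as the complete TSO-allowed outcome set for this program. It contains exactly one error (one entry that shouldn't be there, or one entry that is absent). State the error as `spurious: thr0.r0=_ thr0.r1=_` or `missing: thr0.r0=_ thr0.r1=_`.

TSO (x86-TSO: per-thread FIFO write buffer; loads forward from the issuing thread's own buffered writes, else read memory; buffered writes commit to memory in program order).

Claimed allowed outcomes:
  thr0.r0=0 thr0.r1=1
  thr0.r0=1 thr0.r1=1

outcome vector order: (thr0.r0,thr0.r1)
TSO: 3 outcomes — {<0 0>; <0 1>; <1 1>}
TSO∖claimed = {<0 0>}

missing: thr0.r0=0 thr0.r1=0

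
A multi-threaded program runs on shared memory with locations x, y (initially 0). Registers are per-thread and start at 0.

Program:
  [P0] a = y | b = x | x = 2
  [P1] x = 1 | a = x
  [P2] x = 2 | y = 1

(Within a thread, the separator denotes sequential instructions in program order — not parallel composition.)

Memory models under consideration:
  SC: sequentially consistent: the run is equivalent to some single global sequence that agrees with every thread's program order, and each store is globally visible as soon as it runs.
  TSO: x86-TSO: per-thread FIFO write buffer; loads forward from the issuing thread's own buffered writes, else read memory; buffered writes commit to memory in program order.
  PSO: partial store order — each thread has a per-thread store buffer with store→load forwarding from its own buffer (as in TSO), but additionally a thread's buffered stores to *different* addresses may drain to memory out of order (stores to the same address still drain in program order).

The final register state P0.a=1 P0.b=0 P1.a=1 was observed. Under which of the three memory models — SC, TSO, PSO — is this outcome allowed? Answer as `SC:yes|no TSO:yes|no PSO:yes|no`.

outcome vector order: (P0.a,P0.b,P1.a)
SC: 10 outcomes — {0/0/1, 0/0/2, 0/1/1, 0/1/2, 0/2/1, 0/2/2, 1/1/1, 1/1/2, 1/2/1, 1/2/2}
TSO: 10 outcomes — {0/0/1, 0/0/2, 0/1/1, 0/1/2, 0/2/1, 0/2/2, 1/1/1, 1/1/2, 1/2/1, 1/2/2}
PSO: 12 outcomes — {0/0/1, 0/0/2, 0/1/1, 0/1/2, 0/2/1, 0/2/2, 1/0/1, 1/0/2, 1/1/1, 1/1/2, 1/2/1, 1/2/2}
target 1/0/1 ∈ {PSO}

SC:no TSO:no PSO:yes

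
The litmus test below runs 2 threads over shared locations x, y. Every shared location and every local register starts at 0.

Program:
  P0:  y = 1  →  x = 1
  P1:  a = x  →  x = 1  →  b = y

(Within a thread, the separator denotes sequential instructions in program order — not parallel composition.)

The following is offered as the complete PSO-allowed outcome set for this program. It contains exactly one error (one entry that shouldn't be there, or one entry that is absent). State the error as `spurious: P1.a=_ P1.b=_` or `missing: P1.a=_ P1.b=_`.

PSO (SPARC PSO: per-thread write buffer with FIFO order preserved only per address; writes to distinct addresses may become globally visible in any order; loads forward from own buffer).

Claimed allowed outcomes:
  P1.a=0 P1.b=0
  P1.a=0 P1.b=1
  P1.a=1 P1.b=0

missing: P1.a=1 P1.b=1

outcome vector order: (P1.a,P1.b)
PSO (4): 0/0; 0/1; 1/0; 1/1
PSO∖claimed = {1/1}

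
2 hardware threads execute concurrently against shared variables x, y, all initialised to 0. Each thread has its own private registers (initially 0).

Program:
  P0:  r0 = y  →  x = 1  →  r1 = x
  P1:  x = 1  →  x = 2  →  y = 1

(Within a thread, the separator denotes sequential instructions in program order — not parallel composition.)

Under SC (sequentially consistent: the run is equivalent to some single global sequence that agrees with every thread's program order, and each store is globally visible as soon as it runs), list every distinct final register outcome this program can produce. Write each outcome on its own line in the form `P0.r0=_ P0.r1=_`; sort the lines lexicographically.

P0.r0=0 P0.r1=1
P0.r0=0 P0.r1=2
P0.r0=1 P0.r1=1

outcome vector order: (P0.r0,P0.r1)
|SC outcomes| = 3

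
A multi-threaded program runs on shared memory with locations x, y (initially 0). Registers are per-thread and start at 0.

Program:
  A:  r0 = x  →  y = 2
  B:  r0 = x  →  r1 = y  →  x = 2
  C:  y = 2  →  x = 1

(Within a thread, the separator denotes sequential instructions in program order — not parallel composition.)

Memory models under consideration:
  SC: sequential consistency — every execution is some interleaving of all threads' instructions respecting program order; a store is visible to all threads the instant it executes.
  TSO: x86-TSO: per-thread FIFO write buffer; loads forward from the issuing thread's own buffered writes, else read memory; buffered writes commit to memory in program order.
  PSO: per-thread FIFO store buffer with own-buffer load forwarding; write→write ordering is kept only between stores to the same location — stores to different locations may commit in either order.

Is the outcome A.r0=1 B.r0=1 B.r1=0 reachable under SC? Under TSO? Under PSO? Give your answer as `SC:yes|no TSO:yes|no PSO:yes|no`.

outcome vector order: (A.r0,B.r0,B.r1)
SC (9): <0 0 0>; <0 0 2>; <0 1 2>; <1 0 0>; <1 0 2>; <1 1 2>; <2 0 0>; <2 0 2>; <2 1 2>
TSO (9): <0 0 0>; <0 0 2>; <0 1 2>; <1 0 0>; <1 0 2>; <1 1 2>; <2 0 0>; <2 0 2>; <2 1 2>
PSO (12): <0 0 0>; <0 0 2>; <0 1 0>; <0 1 2>; <1 0 0>; <1 0 2>; <1 1 0>; <1 1 2>; <2 0 0>; <2 0 2>; <2 1 0>; <2 1 2>
target <1 1 0> ∈ {PSO}

SC:no TSO:no PSO:yes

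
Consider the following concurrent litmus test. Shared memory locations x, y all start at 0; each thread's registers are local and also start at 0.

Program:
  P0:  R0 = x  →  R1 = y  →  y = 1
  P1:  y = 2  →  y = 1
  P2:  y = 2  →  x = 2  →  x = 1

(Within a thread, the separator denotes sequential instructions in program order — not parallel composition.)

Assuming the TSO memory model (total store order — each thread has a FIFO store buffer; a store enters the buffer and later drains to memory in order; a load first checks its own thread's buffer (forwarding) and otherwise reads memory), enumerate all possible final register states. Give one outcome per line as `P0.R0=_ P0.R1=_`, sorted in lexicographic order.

outcome vector order: (P0.R0,P0.R1)
|TSO outcomes| = 7

P0.R0=0 P0.R1=0
P0.R0=0 P0.R1=1
P0.R0=0 P0.R1=2
P0.R0=1 P0.R1=1
P0.R0=1 P0.R1=2
P0.R0=2 P0.R1=1
P0.R0=2 P0.R1=2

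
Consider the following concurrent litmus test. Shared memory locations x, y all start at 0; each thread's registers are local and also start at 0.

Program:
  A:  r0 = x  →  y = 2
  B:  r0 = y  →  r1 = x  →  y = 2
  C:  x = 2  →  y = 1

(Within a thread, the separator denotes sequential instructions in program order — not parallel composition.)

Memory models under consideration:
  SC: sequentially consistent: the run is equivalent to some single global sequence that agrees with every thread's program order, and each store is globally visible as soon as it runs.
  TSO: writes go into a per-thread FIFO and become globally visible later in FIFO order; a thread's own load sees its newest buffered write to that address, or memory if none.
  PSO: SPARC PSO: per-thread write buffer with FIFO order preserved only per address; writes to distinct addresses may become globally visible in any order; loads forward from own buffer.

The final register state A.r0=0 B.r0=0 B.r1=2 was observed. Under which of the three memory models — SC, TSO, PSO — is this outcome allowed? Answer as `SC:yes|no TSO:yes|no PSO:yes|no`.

SC:yes TSO:yes PSO:yes

outcome vector order: (A.r0,B.r0,B.r1)
SC (9): 0/0/0 0/0/2 0/1/2 0/2/0 0/2/2 2/0/0 2/0/2 2/1/2 2/2/2
TSO (9): 0/0/0 0/0/2 0/1/2 0/2/0 0/2/2 2/0/0 2/0/2 2/1/2 2/2/2
PSO (11): 0/0/0 0/0/2 0/1/0 0/1/2 0/2/0 0/2/2 2/0/0 2/0/2 2/1/0 2/1/2 2/2/2
target 0/0/2 ∈ {SC,TSO,PSO}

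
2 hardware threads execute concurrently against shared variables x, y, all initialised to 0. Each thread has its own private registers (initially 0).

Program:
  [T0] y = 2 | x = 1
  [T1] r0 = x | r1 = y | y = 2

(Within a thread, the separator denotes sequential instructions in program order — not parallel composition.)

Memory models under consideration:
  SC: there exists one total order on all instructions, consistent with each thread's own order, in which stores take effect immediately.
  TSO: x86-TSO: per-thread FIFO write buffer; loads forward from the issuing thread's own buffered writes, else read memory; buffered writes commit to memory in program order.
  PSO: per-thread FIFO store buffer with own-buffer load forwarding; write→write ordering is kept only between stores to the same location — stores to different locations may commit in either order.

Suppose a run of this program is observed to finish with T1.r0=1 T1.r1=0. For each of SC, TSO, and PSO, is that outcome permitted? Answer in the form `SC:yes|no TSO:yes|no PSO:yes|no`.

outcome vector order: (T1.r0,T1.r1)
[SC] allowed = {00, 02, 12}
[TSO] allowed = {00, 02, 12}
[PSO] allowed = {00, 02, 10, 12}
target 10 ∈ {PSO}

SC:no TSO:no PSO:yes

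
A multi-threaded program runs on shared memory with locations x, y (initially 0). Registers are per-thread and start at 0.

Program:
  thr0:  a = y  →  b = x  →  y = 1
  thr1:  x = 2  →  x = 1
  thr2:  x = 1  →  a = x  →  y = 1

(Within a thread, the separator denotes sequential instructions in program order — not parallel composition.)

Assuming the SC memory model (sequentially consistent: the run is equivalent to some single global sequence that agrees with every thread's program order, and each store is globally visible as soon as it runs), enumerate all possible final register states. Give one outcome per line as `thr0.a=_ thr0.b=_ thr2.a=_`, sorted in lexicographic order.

thr0.a=0 thr0.b=0 thr2.a=1
thr0.a=0 thr0.b=0 thr2.a=2
thr0.a=0 thr0.b=1 thr2.a=1
thr0.a=0 thr0.b=1 thr2.a=2
thr0.a=0 thr0.b=2 thr2.a=1
thr0.a=0 thr0.b=2 thr2.a=2
thr0.a=1 thr0.b=1 thr2.a=1
thr0.a=1 thr0.b=1 thr2.a=2
thr0.a=1 thr0.b=2 thr2.a=1
thr0.a=1 thr0.b=2 thr2.a=2

outcome vector order: (thr0.a,thr0.b,thr2.a)
|SC outcomes| = 10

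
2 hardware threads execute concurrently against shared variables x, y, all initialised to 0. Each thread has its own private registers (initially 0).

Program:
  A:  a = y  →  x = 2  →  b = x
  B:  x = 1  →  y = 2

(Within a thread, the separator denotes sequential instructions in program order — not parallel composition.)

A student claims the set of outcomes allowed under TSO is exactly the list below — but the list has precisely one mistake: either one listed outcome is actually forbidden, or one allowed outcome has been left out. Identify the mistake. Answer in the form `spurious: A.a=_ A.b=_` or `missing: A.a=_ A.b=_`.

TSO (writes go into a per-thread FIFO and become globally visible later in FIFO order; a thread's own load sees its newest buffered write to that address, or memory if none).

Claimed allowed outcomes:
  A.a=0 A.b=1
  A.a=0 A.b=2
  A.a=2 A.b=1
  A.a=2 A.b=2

outcome vector order: (A.a,A.b)
TSO: 3 outcomes — {0/1 0/2 2/2}
claimed∖TSO = {2/1}

spurious: A.a=2 A.b=1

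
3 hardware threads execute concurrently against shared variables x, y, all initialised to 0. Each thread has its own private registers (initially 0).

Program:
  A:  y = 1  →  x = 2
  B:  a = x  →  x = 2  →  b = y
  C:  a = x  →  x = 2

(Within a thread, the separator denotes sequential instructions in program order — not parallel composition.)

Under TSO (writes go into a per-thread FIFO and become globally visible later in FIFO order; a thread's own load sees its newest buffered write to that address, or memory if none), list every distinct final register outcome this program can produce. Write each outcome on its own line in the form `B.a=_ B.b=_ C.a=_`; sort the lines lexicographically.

B.a=0 B.b=0 C.a=0
B.a=0 B.b=0 C.a=2
B.a=0 B.b=1 C.a=0
B.a=0 B.b=1 C.a=2
B.a=2 B.b=0 C.a=0
B.a=2 B.b=1 C.a=0
B.a=2 B.b=1 C.a=2

outcome vector order: (B.a,B.b,C.a)
|TSO outcomes| = 7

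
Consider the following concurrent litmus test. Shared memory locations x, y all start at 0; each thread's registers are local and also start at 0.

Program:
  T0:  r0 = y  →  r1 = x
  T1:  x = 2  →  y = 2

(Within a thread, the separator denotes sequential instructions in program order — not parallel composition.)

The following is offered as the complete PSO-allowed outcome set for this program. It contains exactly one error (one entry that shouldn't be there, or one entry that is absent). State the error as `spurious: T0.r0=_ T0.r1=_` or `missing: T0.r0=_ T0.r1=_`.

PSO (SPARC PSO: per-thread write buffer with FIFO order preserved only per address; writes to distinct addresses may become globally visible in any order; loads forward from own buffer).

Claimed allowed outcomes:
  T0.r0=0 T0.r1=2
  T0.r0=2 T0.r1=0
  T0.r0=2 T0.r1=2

missing: T0.r0=0 T0.r1=0

outcome vector order: (T0.r0,T0.r1)
[PSO] allowed = {00, 02, 20, 22}
PSO∖claimed = {00}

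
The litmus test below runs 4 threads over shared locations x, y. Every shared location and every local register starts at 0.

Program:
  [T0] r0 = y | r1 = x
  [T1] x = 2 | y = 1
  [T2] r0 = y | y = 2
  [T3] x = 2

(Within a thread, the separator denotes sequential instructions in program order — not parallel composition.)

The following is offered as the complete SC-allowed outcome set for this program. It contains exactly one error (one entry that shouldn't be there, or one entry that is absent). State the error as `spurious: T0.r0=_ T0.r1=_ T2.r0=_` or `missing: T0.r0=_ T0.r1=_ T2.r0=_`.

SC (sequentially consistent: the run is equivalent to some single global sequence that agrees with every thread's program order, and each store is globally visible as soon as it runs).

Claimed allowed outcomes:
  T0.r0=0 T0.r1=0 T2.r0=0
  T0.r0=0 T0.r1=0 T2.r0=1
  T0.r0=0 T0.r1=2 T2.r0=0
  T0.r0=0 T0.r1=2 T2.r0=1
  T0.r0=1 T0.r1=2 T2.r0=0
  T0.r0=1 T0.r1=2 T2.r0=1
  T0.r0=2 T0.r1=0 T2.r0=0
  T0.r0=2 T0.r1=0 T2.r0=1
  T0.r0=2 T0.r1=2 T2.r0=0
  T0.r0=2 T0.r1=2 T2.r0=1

spurious: T0.r0=2 T0.r1=0 T2.r0=1

outcome vector order: (T0.r0,T0.r1,T2.r0)
SC (9): <0 0 0>; <0 0 1>; <0 2 0>; <0 2 1>; <1 2 0>; <1 2 1>; <2 0 0>; <2 2 0>; <2 2 1>
claimed∖SC = {<2 0 1>}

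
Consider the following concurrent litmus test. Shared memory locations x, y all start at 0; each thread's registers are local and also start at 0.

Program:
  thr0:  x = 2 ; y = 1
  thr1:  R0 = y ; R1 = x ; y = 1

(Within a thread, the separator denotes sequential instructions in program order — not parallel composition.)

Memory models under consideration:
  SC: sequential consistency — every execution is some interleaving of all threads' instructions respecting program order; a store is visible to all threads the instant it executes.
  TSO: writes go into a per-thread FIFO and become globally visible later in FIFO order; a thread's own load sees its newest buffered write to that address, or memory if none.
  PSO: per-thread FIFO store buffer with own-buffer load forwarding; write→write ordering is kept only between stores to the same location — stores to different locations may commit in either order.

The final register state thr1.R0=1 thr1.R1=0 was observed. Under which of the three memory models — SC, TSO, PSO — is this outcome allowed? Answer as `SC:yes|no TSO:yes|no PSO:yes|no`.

outcome vector order: (thr1.R0,thr1.R1)
[SC] allowed = {(0,0), (0,2), (1,2)}
[TSO] allowed = {(0,0), (0,2), (1,2)}
[PSO] allowed = {(0,0), (0,2), (1,0), (1,2)}
target (1,0) ∈ {PSO}

SC:no TSO:no PSO:yes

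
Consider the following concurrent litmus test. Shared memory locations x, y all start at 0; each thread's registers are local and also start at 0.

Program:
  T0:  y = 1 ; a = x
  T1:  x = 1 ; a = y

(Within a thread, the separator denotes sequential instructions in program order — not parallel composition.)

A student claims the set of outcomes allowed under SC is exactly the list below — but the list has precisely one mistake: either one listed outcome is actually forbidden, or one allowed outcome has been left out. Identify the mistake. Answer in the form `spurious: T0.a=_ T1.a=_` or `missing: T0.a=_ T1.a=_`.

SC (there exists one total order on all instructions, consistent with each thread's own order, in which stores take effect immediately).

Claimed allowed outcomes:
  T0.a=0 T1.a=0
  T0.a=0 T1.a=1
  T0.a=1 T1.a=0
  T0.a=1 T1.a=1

spurious: T0.a=0 T1.a=0

outcome vector order: (T0.a,T1.a)
SC: 3 outcomes — {(0,1), (1,0), (1,1)}
claimed∖SC = {(0,0)}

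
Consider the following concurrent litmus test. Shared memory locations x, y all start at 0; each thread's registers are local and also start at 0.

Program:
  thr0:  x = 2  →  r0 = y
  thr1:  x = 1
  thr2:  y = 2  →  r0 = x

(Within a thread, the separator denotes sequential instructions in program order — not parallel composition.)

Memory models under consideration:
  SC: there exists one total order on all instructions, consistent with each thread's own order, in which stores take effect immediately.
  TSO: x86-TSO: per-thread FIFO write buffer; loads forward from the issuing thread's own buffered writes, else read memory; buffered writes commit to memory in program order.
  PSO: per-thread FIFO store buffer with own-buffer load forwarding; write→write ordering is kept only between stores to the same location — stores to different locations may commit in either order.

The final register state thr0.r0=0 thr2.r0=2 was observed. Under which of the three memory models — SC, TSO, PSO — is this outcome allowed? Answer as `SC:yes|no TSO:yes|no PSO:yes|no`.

SC:yes TSO:yes PSO:yes

outcome vector order: (thr0.r0,thr2.r0)
SC (5): <0 1>, <0 2>, <2 0>, <2 1>, <2 2>
TSO (6): <0 0>, <0 1>, <0 2>, <2 0>, <2 1>, <2 2>
PSO (6): <0 0>, <0 1>, <0 2>, <2 0>, <2 1>, <2 2>
target <0 2> ∈ {SC,TSO,PSO}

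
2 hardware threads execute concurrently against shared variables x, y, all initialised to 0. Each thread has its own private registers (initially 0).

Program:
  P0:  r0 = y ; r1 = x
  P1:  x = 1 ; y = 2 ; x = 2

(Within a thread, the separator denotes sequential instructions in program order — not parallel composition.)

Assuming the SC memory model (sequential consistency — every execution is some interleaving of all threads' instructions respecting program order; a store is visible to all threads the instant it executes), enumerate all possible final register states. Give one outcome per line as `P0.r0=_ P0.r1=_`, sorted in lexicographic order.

outcome vector order: (P0.r0,P0.r1)
|SC outcomes| = 5

P0.r0=0 P0.r1=0
P0.r0=0 P0.r1=1
P0.r0=0 P0.r1=2
P0.r0=2 P0.r1=1
P0.r0=2 P0.r1=2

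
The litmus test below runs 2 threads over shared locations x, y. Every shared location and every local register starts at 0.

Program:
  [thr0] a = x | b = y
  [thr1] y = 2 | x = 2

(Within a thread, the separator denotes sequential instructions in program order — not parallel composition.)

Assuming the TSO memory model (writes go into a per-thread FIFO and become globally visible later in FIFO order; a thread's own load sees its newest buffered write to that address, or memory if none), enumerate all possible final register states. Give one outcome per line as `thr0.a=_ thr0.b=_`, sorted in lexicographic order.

thr0.a=0 thr0.b=0
thr0.a=0 thr0.b=2
thr0.a=2 thr0.b=2

outcome vector order: (thr0.a,thr0.b)
|TSO outcomes| = 3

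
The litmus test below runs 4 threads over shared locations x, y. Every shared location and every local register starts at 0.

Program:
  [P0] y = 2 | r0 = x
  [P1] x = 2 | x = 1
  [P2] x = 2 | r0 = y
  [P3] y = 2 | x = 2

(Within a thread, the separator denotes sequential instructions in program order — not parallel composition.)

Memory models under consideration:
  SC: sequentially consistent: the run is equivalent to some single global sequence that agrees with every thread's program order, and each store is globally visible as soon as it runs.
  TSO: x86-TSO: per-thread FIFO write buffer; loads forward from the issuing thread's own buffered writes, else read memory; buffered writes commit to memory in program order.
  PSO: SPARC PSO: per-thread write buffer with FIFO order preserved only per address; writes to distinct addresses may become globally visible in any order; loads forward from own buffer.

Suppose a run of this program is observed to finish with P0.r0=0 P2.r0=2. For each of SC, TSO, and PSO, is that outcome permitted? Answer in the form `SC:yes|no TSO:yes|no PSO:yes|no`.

SC:yes TSO:yes PSO:yes

outcome vector order: (P0.r0,P2.r0)
SC: 5 outcomes — {0/2 1/0 1/2 2/0 2/2}
TSO: 6 outcomes — {0/0 0/2 1/0 1/2 2/0 2/2}
PSO: 6 outcomes — {0/0 0/2 1/0 1/2 2/0 2/2}
target 0/2 ∈ {SC,TSO,PSO}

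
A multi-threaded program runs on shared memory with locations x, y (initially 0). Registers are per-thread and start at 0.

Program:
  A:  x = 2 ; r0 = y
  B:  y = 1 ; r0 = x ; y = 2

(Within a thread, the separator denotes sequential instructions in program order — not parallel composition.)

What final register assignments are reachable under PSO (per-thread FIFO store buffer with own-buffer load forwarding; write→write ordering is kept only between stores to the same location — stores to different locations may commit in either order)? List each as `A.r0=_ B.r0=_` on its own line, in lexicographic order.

outcome vector order: (A.r0,B.r0)
|PSO outcomes| = 6

A.r0=0 B.r0=0
A.r0=0 B.r0=2
A.r0=1 B.r0=0
A.r0=1 B.r0=2
A.r0=2 B.r0=0
A.r0=2 B.r0=2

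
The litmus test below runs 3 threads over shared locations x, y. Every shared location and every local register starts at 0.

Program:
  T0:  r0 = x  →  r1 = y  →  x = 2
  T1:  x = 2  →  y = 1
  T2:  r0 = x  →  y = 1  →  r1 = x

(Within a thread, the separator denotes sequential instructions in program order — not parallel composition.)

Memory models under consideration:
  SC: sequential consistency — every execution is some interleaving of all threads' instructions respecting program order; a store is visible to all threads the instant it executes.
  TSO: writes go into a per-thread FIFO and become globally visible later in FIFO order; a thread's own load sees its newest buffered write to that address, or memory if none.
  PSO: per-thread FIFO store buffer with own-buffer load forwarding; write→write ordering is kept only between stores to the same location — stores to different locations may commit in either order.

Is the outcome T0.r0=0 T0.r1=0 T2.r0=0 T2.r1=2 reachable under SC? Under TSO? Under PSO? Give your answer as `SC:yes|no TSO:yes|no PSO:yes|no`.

SC:yes TSO:yes PSO:yes

outcome vector order: (T0.r0,T0.r1,T2.r0,T2.r1)
under SC → 0/0/0/0; 0/0/0/2; 0/0/2/2; 0/1/0/0; 0/1/0/2; 0/1/2/2; 2/0/0/2; 2/0/2/2; 2/1/0/0; 2/1/0/2; 2/1/2/2
under TSO → 0/0/0/0; 0/0/0/2; 0/0/2/2; 0/1/0/0; 0/1/0/2; 0/1/2/2; 2/0/0/0; 2/0/0/2; 2/0/2/2; 2/1/0/0; 2/1/0/2; 2/1/2/2
under PSO → 0/0/0/0; 0/0/0/2; 0/0/2/2; 0/1/0/0; 0/1/0/2; 0/1/2/2; 2/0/0/0; 2/0/0/2; 2/0/2/2; 2/1/0/0; 2/1/0/2; 2/1/2/2
target 0/0/0/2 ∈ {SC,TSO,PSO}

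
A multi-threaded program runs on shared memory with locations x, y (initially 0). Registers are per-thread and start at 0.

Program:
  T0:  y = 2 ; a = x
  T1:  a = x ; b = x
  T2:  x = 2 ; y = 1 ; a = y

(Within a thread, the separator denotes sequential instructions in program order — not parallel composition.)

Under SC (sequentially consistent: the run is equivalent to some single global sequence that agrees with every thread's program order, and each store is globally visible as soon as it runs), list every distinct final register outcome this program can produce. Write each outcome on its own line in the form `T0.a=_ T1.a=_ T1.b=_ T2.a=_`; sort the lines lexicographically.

outcome vector order: (T0.a,T1.a,T1.b,T2.a)
|SC outcomes| = 9

T0.a=0 T1.a=0 T1.b=0 T2.a=1
T0.a=0 T1.a=0 T1.b=2 T2.a=1
T0.a=0 T1.a=2 T1.b=2 T2.a=1
T0.a=2 T1.a=0 T1.b=0 T2.a=1
T0.a=2 T1.a=0 T1.b=0 T2.a=2
T0.a=2 T1.a=0 T1.b=2 T2.a=1
T0.a=2 T1.a=0 T1.b=2 T2.a=2
T0.a=2 T1.a=2 T1.b=2 T2.a=1
T0.a=2 T1.a=2 T1.b=2 T2.a=2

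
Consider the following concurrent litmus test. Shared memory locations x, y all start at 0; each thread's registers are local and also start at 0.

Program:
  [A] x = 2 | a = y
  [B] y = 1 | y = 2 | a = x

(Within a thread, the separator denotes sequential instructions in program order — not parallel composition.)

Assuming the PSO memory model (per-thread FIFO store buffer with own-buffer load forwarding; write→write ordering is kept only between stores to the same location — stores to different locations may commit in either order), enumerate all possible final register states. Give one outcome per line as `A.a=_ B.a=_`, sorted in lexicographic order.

outcome vector order: (A.a,B.a)
|PSO outcomes| = 6

A.a=0 B.a=0
A.a=0 B.a=2
A.a=1 B.a=0
A.a=1 B.a=2
A.a=2 B.a=0
A.a=2 B.a=2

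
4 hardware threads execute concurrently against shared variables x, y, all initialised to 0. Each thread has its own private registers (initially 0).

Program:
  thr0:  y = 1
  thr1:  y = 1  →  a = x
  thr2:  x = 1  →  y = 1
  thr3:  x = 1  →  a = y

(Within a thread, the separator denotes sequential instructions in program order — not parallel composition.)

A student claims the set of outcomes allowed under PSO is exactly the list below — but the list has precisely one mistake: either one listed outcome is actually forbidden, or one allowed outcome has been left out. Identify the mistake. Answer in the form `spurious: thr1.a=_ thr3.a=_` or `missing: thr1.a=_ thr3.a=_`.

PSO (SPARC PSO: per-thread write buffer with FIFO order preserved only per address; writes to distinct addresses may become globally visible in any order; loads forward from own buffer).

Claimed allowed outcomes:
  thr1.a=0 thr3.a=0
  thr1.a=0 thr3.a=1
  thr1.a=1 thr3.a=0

outcome vector order: (thr1.a,thr3.a)
under PSO → 0/0 0/1 1/0 1/1
PSO∖claimed = {1/1}

missing: thr1.a=1 thr3.a=1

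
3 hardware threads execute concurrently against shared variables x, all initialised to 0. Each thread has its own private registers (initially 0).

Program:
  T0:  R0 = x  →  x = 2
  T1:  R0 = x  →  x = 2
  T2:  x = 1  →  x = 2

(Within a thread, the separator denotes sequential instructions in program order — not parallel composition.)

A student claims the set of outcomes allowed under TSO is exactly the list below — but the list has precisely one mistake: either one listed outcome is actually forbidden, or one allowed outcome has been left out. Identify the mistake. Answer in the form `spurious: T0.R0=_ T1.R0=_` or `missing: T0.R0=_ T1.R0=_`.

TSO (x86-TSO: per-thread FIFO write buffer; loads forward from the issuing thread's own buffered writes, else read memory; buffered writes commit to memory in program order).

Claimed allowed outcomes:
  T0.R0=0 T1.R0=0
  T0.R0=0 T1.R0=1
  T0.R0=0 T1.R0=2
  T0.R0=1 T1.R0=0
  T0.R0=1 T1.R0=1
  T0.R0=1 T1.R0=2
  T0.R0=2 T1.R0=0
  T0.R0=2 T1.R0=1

missing: T0.R0=2 T1.R0=2

outcome vector order: (T0.R0,T1.R0)
under TSO → 0/0 0/1 0/2 1/0 1/1 1/2 2/0 2/1 2/2
TSO∖claimed = {2/2}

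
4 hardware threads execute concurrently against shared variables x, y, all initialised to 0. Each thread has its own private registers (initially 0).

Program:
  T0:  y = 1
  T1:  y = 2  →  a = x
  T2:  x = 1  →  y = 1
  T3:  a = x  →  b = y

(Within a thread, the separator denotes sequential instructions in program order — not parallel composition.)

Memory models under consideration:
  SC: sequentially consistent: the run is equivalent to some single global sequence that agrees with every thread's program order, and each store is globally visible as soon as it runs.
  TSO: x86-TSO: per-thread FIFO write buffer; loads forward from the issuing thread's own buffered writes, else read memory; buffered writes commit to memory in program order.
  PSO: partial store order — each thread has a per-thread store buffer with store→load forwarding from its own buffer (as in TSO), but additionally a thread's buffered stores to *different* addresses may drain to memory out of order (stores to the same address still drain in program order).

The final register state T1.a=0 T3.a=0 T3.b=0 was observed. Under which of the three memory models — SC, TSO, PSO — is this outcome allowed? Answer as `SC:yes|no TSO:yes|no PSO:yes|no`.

outcome vector order: (T1.a,T3.a,T3.b)
SC (11): 0/0/0, 0/0/1, 0/0/2, 0/1/1, 0/1/2, 1/0/0, 1/0/1, 1/0/2, 1/1/0, 1/1/1, 1/1/2
TSO (12): 0/0/0, 0/0/1, 0/0/2, 0/1/0, 0/1/1, 0/1/2, 1/0/0, 1/0/1, 1/0/2, 1/1/0, 1/1/1, 1/1/2
PSO (12): 0/0/0, 0/0/1, 0/0/2, 0/1/0, 0/1/1, 0/1/2, 1/0/0, 1/0/1, 1/0/2, 1/1/0, 1/1/1, 1/1/2
target 0/0/0 ∈ {SC,TSO,PSO}

SC:yes TSO:yes PSO:yes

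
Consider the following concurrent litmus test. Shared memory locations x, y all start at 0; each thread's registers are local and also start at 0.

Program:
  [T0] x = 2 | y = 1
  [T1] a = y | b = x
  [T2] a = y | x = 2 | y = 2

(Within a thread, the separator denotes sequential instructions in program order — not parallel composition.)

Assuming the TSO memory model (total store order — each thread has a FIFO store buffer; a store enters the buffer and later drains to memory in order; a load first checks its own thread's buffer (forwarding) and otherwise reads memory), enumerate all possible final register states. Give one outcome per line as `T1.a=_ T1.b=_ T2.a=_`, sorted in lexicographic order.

outcome vector order: (T1.a,T1.b,T2.a)
|TSO outcomes| = 8

T1.a=0 T1.b=0 T2.a=0
T1.a=0 T1.b=0 T2.a=1
T1.a=0 T1.b=2 T2.a=0
T1.a=0 T1.b=2 T2.a=1
T1.a=1 T1.b=2 T2.a=0
T1.a=1 T1.b=2 T2.a=1
T1.a=2 T1.b=2 T2.a=0
T1.a=2 T1.b=2 T2.a=1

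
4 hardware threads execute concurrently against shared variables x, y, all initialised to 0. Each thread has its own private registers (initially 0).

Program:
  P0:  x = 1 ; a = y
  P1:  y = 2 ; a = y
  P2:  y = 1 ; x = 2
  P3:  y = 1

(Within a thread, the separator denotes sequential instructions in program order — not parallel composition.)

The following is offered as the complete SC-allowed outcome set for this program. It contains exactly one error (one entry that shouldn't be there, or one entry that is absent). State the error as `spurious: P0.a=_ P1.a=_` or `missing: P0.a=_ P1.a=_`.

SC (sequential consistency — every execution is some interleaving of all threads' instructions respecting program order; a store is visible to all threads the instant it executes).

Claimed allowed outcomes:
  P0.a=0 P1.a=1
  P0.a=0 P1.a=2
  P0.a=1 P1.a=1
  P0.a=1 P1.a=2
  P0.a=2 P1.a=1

missing: P0.a=2 P1.a=2

outcome vector order: (P0.a,P1.a)
under SC → 01 02 11 12 21 22
SC∖claimed = {22}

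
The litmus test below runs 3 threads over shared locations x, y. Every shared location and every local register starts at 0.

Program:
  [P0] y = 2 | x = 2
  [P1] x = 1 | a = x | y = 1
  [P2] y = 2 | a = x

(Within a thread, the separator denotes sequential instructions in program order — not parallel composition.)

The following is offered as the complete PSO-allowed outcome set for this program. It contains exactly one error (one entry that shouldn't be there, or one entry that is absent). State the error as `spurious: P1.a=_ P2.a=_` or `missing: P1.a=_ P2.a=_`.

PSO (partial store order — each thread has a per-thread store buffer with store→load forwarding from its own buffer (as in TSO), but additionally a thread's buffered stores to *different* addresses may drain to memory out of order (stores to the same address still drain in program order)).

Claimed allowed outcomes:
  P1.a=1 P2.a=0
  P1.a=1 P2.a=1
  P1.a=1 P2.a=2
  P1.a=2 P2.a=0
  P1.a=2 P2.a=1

missing: P1.a=2 P2.a=2

outcome vector order: (P1.a,P2.a)
PSO (6): <1 0> <1 1> <1 2> <2 0> <2 1> <2 2>
PSO∖claimed = {<2 2>}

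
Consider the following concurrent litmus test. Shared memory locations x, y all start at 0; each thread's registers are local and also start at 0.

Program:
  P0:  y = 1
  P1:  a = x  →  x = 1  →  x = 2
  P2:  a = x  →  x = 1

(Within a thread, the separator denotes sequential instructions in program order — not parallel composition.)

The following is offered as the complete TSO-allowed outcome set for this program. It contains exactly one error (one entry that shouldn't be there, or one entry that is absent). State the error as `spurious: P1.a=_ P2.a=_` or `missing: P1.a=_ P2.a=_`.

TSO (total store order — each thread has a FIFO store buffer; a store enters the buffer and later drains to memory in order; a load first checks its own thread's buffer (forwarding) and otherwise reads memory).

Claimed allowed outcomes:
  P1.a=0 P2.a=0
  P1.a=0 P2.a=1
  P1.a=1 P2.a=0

missing: P1.a=0 P2.a=2

outcome vector order: (P1.a,P2.a)
[TSO] allowed = {(0,0), (0,1), (0,2), (1,0)}
TSO∖claimed = {(0,2)}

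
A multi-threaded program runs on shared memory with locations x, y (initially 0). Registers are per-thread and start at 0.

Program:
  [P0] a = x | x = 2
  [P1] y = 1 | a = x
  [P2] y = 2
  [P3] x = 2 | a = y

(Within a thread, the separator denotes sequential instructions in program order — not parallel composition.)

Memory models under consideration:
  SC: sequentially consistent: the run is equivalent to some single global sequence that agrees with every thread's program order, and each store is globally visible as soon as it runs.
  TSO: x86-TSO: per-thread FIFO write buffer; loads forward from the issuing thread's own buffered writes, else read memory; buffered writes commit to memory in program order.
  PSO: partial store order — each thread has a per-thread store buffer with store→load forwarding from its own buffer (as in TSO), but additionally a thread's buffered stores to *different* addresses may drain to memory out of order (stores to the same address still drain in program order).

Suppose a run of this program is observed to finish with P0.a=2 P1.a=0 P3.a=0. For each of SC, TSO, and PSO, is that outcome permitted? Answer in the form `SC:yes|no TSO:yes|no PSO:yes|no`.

outcome vector order: (P0.a,P1.a,P3.a)
[SC] allowed = {<0 0 1> <0 0 2> <0 2 0> <0 2 1> <0 2 2> <2 0 1> <2 0 2> <2 2 0> <2 2 1> <2 2 2>}
[TSO] allowed = {<0 0 0> <0 0 1> <0 0 2> <0 2 0> <0 2 1> <0 2 2> <2 0 0> <2 0 1> <2 0 2> <2 2 0> <2 2 1> <2 2 2>}
[PSO] allowed = {<0 0 0> <0 0 1> <0 0 2> <0 2 0> <0 2 1> <0 2 2> <2 0 0> <2 0 1> <2 0 2> <2 2 0> <2 2 1> <2 2 2>}
target <2 0 0> ∈ {TSO,PSO}

SC:no TSO:yes PSO:yes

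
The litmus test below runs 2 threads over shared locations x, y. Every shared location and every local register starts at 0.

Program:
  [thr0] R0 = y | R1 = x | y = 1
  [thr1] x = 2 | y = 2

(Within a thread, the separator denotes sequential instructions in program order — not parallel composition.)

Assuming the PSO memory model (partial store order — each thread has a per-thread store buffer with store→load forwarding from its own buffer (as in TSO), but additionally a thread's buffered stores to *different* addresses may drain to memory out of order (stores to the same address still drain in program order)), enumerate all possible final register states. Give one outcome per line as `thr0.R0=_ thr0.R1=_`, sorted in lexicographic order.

thr0.R0=0 thr0.R1=0
thr0.R0=0 thr0.R1=2
thr0.R0=2 thr0.R1=0
thr0.R0=2 thr0.R1=2

outcome vector order: (thr0.R0,thr0.R1)
|PSO outcomes| = 4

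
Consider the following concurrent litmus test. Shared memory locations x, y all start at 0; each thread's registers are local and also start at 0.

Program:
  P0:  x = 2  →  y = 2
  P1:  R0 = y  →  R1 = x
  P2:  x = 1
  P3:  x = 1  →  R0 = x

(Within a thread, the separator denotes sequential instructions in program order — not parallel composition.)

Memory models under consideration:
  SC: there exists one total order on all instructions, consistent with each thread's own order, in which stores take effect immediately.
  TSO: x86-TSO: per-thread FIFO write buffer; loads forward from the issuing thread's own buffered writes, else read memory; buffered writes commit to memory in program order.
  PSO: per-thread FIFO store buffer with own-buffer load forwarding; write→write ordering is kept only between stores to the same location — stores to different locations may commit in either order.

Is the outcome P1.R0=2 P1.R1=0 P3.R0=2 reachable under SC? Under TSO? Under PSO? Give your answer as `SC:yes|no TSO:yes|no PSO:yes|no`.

outcome vector order: (P1.R0,P1.R1,P3.R0)
SC: 10 outcomes — {001; 002; 011; 012; 021; 022; 211; 212; 221; 222}
TSO: 10 outcomes — {001; 002; 011; 012; 021; 022; 211; 212; 221; 222}
PSO: 12 outcomes — {001; 002; 011; 012; 021; 022; 201; 202; 211; 212; 221; 222}
target 202 ∈ {PSO}

SC:no TSO:no PSO:yes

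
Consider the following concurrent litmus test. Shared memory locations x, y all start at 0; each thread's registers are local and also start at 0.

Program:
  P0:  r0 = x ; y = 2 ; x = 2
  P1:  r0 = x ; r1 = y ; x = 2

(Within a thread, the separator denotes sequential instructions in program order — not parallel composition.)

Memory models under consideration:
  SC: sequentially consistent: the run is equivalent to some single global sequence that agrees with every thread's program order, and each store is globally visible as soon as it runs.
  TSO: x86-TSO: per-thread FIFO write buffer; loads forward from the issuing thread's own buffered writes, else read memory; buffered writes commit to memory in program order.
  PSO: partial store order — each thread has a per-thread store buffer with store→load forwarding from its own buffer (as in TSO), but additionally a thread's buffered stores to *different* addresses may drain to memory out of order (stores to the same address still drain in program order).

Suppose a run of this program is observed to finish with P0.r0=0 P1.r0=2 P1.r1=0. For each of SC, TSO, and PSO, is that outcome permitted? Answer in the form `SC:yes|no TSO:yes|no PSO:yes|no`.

SC:no TSO:no PSO:yes

outcome vector order: (P0.r0,P1.r0,P1.r1)
[SC] allowed = {<0 0 0>; <0 0 2>; <0 2 2>; <2 0 0>}
[TSO] allowed = {<0 0 0>; <0 0 2>; <0 2 2>; <2 0 0>}
[PSO] allowed = {<0 0 0>; <0 0 2>; <0 2 0>; <0 2 2>; <2 0 0>}
target <0 2 0> ∈ {PSO}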